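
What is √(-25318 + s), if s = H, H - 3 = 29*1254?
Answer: √11051 ≈ 105.12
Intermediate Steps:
H = 36369 (H = 3 + 29*1254 = 3 + 36366 = 36369)
s = 36369
√(-25318 + s) = √(-25318 + 36369) = √11051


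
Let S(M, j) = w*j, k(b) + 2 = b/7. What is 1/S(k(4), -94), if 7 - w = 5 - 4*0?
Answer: -1/188 ≈ -0.0053191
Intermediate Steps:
k(b) = -2 + b/7
w = 2 (w = 7 - (5 - 4*0) = 7 - (5 + 0) = 7 - 1*5 = 7 - 5 = 2)
S(M, j) = 2*j
1/S(k(4), -94) = 1/(2*(-94)) = 1/(-188) = -1/188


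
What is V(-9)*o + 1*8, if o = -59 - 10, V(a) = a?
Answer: 629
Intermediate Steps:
o = -69
V(-9)*o + 1*8 = -9*(-69) + 1*8 = 621 + 8 = 629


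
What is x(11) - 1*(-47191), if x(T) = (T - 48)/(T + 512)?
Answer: 24680856/523 ≈ 47191.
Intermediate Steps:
x(T) = (-48 + T)/(512 + T)
x(11) - 1*(-47191) = (-48 + 11)/(512 + 11) - 1*(-47191) = -37/523 + 47191 = 24680856/523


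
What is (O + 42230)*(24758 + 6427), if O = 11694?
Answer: 1681619940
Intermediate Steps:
(O + 42230)*(24758 + 6427) = (11694 + 42230)*(24758 + 6427) = 53924*31185 = 1681619940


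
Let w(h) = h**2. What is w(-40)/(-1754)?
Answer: -800/877 ≈ -0.91220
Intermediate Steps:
w(-40)/(-1754) = (-40)**2/(-1754) = 1600*(-1/1754) = -800/877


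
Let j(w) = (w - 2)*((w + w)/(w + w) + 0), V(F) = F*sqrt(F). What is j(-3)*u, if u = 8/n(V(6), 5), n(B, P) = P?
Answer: -8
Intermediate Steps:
V(F) = F**(3/2)
u = 8/5 ≈ 1.6000
j(w) = -2 + w (j(w) = (-2 + w)*((2*w)/((2*w)) + 0) = (-2 + w)*((2*w)*(1/(2*w)) + 0) = (-2 + w)*(1 + 0) = (-2 + w)*1 = -2 + w)
j(-3)*u = (-2 - 3)*(8/5) = -5*8/5 = -8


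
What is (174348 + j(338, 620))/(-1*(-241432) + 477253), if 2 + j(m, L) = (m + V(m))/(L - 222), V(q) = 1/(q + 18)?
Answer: 24702856377/101829040280 ≈ 0.24259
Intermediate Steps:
V(q) = 1/(18 + q)
j(m, L) = -2 + (m + 1/(18 + m))/(-222 + L) (j(m, L) = -2 + (m + 1/(18 + m))/(L - 222) = -2 + (m + 1/(18 + m))/(-222 + L))
(174348 + j(338, 620))/(-1*(-241432) + 477253) = (174348 + (1 + (18 + 338)*(444 + 338 - 2*620))/((-222 + 620)*(18 + 338)))/(-1*(-241432) + 477253) = (174348 + (1 + 356*(444 + 338 - 1240))/(398*356))/(241432 + 477253) = (174348 + (1/398)*(1/356)*(1 + 356*(-458)))/718685 = (174348 + (1/398)*(1/356)*(1 - 163048))*(1/718685) = (174348 + (1/398)*(1/356)*(-163047))*(1/718685) = (174348 - 163047/141688)*(1/718685) = (24702856377/141688)*(1/718685) = 24702856377/101829040280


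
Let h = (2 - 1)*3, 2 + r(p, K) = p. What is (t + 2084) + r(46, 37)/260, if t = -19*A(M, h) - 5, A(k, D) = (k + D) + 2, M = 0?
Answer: 128971/65 ≈ 1984.2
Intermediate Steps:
r(p, K) = -2 + p
h = 3 (h = 1*3 = 3)
A(k, D) = 2 + D + k (A(k, D) = (D + k) + 2 = 2 + D + k)
t = -100 (t = -19*(2 + 3 + 0) - 5 = -19*5 - 5 = -95 - 5 = -100)
(t + 2084) + r(46, 37)/260 = (-100 + 2084) + (-2 + 46)/260 = 1984 + 44*(1/260) = 1984 + 11/65 = 128971/65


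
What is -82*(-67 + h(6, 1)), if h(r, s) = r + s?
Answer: 4920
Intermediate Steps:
-82*(-67 + h(6, 1)) = -82*(-67 + (6 + 1)) = -82*(-67 + 7) = -82*(-60) = 4920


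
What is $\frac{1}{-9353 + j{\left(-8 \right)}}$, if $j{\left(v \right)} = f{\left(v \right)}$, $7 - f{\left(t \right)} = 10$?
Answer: $- \frac{1}{9356} \approx -0.00010688$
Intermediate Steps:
$f{\left(t \right)} = -3$ ($f{\left(t \right)} = 7 - 10 = -3$)
$j{\left(v \right)} = -3$
$\frac{1}{-9353 + j{\left(-8 \right)}} = \frac{1}{-9353 - 3} = \frac{1}{-9356} = - \frac{1}{9356}$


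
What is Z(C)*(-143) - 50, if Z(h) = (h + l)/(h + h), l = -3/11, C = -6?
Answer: -499/4 ≈ -124.75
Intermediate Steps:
l = -3/11 (l = -3*1/11 = -3/11 ≈ -0.27273)
Z(h) = (-3/11 + h)/(2*h) (Z(h) = (h - 3/11)/(h + h) = (-3/11 + h)/((2*h)) = (-3/11 + h)*(1/(2*h)) = (-3/11 + h)/(2*h))
Z(C)*(-143) - 50 = ((1/22)*(-3 + 11*(-6))/(-6))*(-143) - 50 = ((1/22)*(-⅙)*(-3 - 66))*(-143) - 50 = ((1/22)*(-⅙)*(-69))*(-143) - 50 = (23/44)*(-143) - 50 = -299/4 - 50 = -499/4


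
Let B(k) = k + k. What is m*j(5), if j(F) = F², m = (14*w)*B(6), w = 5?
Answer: 21000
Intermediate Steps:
B(k) = 2*k
m = 840 (m = (14*5)*(2*6) = 70*12 = 840)
m*j(5) = 840*5² = 840*25 = 21000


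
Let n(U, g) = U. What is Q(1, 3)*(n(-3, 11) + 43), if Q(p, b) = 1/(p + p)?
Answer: 20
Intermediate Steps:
Q(p, b) = 1/(2*p)
Q(1, 3)*(n(-3, 11) + 43) = ((1/2)/1)*(-3 + 43) = ((1/2)*1)*40 = (1/2)*40 = 20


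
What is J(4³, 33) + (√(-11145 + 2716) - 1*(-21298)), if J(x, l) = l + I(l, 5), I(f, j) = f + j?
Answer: 21369 + I*√8429 ≈ 21369.0 + 91.81*I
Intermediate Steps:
J(x, l) = 5 + 2*l (J(x, l) = l + (l + 5) = l + (5 + l) = 5 + 2*l)
J(4³, 33) + (√(-11145 + 2716) - 1*(-21298)) = (5 + 2*33) + (√(-11145 + 2716) - 1*(-21298)) = (5 + 66) + (√(-8429) + 21298) = 71 + (I*√8429 + 21298) = 71 + (21298 + I*√8429) = 21369 + I*√8429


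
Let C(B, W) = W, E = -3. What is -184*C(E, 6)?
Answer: -1104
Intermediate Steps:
-184*C(E, 6) = -184*6 = -1104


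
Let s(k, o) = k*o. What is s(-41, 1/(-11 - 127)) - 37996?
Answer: -5243407/138 ≈ -37996.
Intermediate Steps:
s(-41, 1/(-11 - 127)) - 37996 = -41/(-11 - 127) - 37996 = -41/(-138) - 37996 = -41*(-1/138) - 37996 = 41/138 - 37996 = -5243407/138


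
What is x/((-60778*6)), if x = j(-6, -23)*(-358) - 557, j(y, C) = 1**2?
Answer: 305/121556 ≈ 0.0025091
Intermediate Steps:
j(y, C) = 1
x = -915 (x = 1*(-358) - 557 = -358 - 557 = -915)
x/((-60778*6)) = -915/((-60778*6)) = -915/(-364668) = -915*(-1/364668) = 305/121556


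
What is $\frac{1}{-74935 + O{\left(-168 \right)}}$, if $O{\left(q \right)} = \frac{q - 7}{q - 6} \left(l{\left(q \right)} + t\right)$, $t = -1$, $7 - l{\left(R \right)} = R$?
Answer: $- \frac{1}{74760} \approx -1.3376 \cdot 10^{-5}$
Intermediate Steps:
$l{\left(R \right)} = 7 - R$
$O{\left(q \right)} = \frac{\left(-7 + q\right) \left(6 - q\right)}{-6 + q}$ ($O{\left(q \right)} = \frac{q - 7}{q - 6} \left(\left(7 - q\right) - 1\right) = \frac{-7 + q}{-6 + q} \left(6 - q\right) = \frac{\left(-7 + q\right) \left(6 - q\right)}{-6 + q}$)
$\frac{1}{-74935 + O{\left(-168 \right)}} = \frac{1}{-74935 + \left(7 - -168\right)} = \frac{1}{-74935 + \left(7 + 168\right)} = \frac{1}{-74935 + 175} = \frac{1}{-74760} = - \frac{1}{74760}$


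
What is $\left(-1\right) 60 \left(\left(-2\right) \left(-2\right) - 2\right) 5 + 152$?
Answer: $-448$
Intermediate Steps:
$\left(-1\right) 60 \left(\left(-2\right) \left(-2\right) - 2\right) 5 + 152 = - 60 \left(4 - 2\right) 5 + 152 = - 60 \cdot 2 \cdot 5 + 152 = \left(-60\right) 10 + 152 = -600 + 152 = -448$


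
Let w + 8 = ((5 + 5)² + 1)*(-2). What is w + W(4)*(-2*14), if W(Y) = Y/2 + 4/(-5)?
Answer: -1218/5 ≈ -243.60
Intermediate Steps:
W(Y) = -⅘ + Y/2 (W(Y) = Y*(½) + 4*(-⅕) = Y/2 - ⅘ = -⅘ + Y/2)
w = -210 (w = -8 + ((5 + 5)² + 1)*(-2) = -8 + (10² + 1)*(-2) = -8 + (100 + 1)*(-2) = -8 + 101*(-2) = -8 - 202 = -210)
w + W(4)*(-2*14) = -210 + (-⅘ + (½)*4)*(-2*14) = -210 + (-⅘ + 2)*(-28) = -210 + (6/5)*(-28) = -210 - 168/5 = -1218/5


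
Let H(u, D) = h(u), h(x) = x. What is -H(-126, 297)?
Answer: 126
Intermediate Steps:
H(u, D) = u
-H(-126, 297) = -1*(-126) = 126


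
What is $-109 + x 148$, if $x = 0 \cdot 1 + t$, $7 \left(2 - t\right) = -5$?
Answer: $\frac{2049}{7} \approx 292.71$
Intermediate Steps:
$t = \frac{19}{7}$ ($t = 2 - - \frac{5}{7} = 2 + \frac{5}{7} = \frac{19}{7} \approx 2.7143$)
$x = \frac{19}{7}$ ($x = 0 \cdot 1 + \frac{19}{7} = 0 + \frac{19}{7} = \frac{19}{7} \approx 2.7143$)
$-109 + x 148 = -109 + \frac{19}{7} \cdot 148 = -109 + \frac{2812}{7} = \frac{2049}{7}$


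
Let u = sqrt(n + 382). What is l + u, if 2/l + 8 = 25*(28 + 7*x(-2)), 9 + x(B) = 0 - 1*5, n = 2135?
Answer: -1/879 + sqrt(2517) ≈ 50.169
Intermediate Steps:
x(B) = -14 (x(B) = -9 + (0 - 1*5) = -9 + (0 - 5) = -9 - 5 = -14)
l = -1/879 (l = 2/(-8 + 25*(28 + 7*(-14))) = 2/(-8 + 25*(28 - 98)) = 2/(-8 + 25*(-70)) = 2/(-8 - 1750) = 2/(-1758) = 2*(-1/1758) = -1/879 ≈ -0.0011377)
u = sqrt(2517) (u = sqrt(2135 + 382) = sqrt(2517) ≈ 50.170)
l + u = -1/879 + sqrt(2517)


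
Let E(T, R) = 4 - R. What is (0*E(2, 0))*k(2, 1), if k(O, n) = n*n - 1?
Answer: 0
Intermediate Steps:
k(O, n) = -1 + n² (k(O, n) = n² - 1 = -1 + n²)
(0*E(2, 0))*k(2, 1) = (0*(4 - 1*0))*(-1 + 1²) = (0*(4 + 0))*(-1 + 1) = (0*4)*0 = 0*0 = 0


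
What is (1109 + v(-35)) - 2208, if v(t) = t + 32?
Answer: -1102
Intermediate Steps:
v(t) = 32 + t
(1109 + v(-35)) - 2208 = (1109 + (32 - 35)) - 2208 = (1109 - 3) - 2208 = 1106 - 2208 = -1102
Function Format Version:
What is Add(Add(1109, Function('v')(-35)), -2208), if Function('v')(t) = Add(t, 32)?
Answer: -1102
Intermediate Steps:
Function('v')(t) = Add(32, t)
Add(Add(1109, Function('v')(-35)), -2208) = Add(Add(1109, Add(32, -35)), -2208) = Add(Add(1109, -3), -2208) = Add(1106, -2208) = -1102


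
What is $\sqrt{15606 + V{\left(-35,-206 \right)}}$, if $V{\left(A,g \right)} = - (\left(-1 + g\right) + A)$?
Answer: $2 \sqrt{3962} \approx 125.89$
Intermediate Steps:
$V{\left(A,g \right)} = 1 - A - g$ ($V{\left(A,g \right)} = - (-1 + A + g) = 1 - A - g$)
$\sqrt{15606 + V{\left(-35,-206 \right)}} = \sqrt{15606 - -242} = \sqrt{15606 + \left(1 + 35 + 206\right)} = \sqrt{15606 + 242} = \sqrt{15848} = 2 \sqrt{3962}$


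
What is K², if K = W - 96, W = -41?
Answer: 18769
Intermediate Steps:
K = -137 (K = -41 - 96 = -137)
K² = (-137)² = 18769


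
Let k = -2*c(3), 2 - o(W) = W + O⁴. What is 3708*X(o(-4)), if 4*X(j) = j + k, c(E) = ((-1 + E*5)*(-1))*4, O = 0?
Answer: 109386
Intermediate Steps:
c(E) = 4 - 20*E (c(E) = ((-1 + 5*E)*(-1))*4 = (1 - 5*E)*4 = 4 - 20*E)
o(W) = 2 - W (o(W) = 2 - (W + 0⁴) = 2 - (W + 0) = 2 - W)
k = 112 (k = -2*(4 - 20*3) = -2*(4 - 60) = -2*(-56) = 112)
X(j) = 28 + j/4 (X(j) = (j + 112)/4 = (112 + j)/4 = 28 + j/4)
3708*X(o(-4)) = 3708*(28 + (2 - 1*(-4))/4) = 3708*(28 + (2 + 4)/4) = 3708*(28 + (¼)*6) = 3708*(28 + 3/2) = 3708*(59/2) = 109386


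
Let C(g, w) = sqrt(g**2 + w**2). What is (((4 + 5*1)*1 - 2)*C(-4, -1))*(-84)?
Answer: -588*sqrt(17) ≈ -2424.4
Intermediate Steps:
(((4 + 5*1)*1 - 2)*C(-4, -1))*(-84) = (((4 + 5*1)*1 - 2)*sqrt((-4)**2 + (-1)**2))*(-84) = (((4 + 5)*1 - 2)*sqrt(16 + 1))*(-84) = ((9*1 - 2)*sqrt(17))*(-84) = ((9 - 2)*sqrt(17))*(-84) = (7*sqrt(17))*(-84) = -588*sqrt(17)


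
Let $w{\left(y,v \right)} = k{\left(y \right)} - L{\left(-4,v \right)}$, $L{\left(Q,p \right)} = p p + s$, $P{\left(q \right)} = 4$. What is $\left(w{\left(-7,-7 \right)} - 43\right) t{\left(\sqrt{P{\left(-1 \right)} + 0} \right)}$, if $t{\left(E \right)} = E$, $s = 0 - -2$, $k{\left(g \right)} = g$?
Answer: $-202$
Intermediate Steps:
$s = 2$ ($s = 0 + 2 = 2$)
$L{\left(Q,p \right)} = 2 + p^{2}$ ($L{\left(Q,p \right)} = p p + 2 = p^{2} + 2 = 2 + p^{2}$)
$w{\left(y,v \right)} = -2 + y - v^{2}$ ($w{\left(y,v \right)} = y - \left(2 + v^{2}\right) = -2 + y - v^{2}$)
$\left(w{\left(-7,-7 \right)} - 43\right) t{\left(\sqrt{P{\left(-1 \right)} + 0} \right)} = \left(\left(-2 - 7 - \left(-7\right)^{2}\right) - 43\right) \sqrt{4 + 0} = \left(\left(-2 - 7 - 49\right) - 43\right) \sqrt{4} = \left(\left(-2 - 7 - 49\right) - 43\right) 2 = \left(-58 - 43\right) 2 = \left(-101\right) 2 = -202$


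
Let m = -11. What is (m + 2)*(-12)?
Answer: 108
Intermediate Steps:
(m + 2)*(-12) = (-11 + 2)*(-12) = -9*(-12) = 108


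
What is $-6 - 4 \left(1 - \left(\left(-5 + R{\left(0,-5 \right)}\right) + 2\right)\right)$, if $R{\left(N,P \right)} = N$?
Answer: $-22$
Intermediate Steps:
$-6 - 4 \left(1 - \left(\left(-5 + R{\left(0,-5 \right)}\right) + 2\right)\right) = -6 - 4 \left(1 - \left(\left(-5 + 0\right) + 2\right)\right) = -6 - 4 \left(1 - \left(-5 + 2\right)\right) = -6 - 4 \left(1 - -3\right) = -6 - 4 \left(1 + 3\right) = -6 - 16 = -22$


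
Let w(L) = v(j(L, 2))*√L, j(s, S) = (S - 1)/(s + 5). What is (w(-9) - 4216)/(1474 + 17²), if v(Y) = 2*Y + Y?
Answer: -4216/1763 - 9*I/7052 ≈ -2.3914 - 0.0012762*I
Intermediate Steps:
j(s, S) = (-1 + S)/(5 + s)
v(Y) = 3*Y
w(L) = 3*√L/(5 + L) (w(L) = (3*((-1 + 2)/(5 + L)))*√L = (3*(1/(5 + L)))*√L = (3/(5 + L))*√L = 3*√L/(5 + L))
(w(-9) - 4216)/(1474 + 17²) = (3*√(-9)/(5 - 9) - 4216)/(1474 + 17²) = (3*(3*I)/(-4) - 4216)/(1474 + 289) = (3*(3*I)*(-¼) - 4216)/1763 = (-9*I/4 - 4216)*(1/1763) = (-4216 - 9*I/4)*(1/1763) = -4216/1763 - 9*I/7052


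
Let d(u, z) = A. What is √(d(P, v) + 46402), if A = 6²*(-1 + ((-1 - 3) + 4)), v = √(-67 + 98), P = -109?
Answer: √46366 ≈ 215.33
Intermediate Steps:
v = √31 ≈ 5.5678
A = -36 (A = 36*(-1 + (-4 + 4)) = 36*(-1 + 0) = 36*(-1) = -36)
d(u, z) = -36
√(d(P, v) + 46402) = √(-36 + 46402) = √46366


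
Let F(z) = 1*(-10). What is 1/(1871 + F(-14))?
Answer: 1/1861 ≈ 0.00053735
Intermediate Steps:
F(z) = -10
1/(1871 + F(-14)) = 1/(1871 - 10) = 1/1861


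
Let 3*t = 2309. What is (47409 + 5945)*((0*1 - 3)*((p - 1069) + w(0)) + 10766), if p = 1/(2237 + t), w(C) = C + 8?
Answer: 3356499366367/4510 ≈ 7.4424e+8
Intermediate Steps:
w(C) = 8 + C
t = 2309/3 (t = (⅓)*2309 = 2309/3 ≈ 769.67)
p = 3/9020 (p = 1/(2237 + 2309/3) = 1/(9020/3) = 3/9020 ≈ 0.00033259)
(47409 + 5945)*((0*1 - 3)*((p - 1069) + w(0)) + 10766) = (47409 + 5945)*((0*1 - 3)*((3/9020 - 1069) + (8 + 0)) + 10766) = 53354*((0 - 3)*(-9642377/9020 + 8) + 10766) = 53354*(-3*(-9570217/9020) + 10766) = 53354*(28710651/9020 + 10766) = 53354*(125819971/9020) = 3356499366367/4510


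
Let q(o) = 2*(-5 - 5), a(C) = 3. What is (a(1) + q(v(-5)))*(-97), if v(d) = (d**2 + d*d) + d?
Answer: 1649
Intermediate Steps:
v(d) = d + 2*d**2 (v(d) = (d**2 + d**2) + d = 2*d**2 + d = d + 2*d**2)
q(o) = -20 (q(o) = 2*(-10) = -20)
(a(1) + q(v(-5)))*(-97) = (3 - 20)*(-97) = -17*(-97) = 1649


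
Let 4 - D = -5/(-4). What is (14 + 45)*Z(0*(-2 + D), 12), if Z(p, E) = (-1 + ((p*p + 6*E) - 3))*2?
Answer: 8024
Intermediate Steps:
D = 11/4 (D = 4 - (-5)/(-4) = 4 - (-5)*(-1)/4 = 4 - 1*5/4 = 4 - 5/4 = 11/4 ≈ 2.7500)
Z(p, E) = -8 + 2*p² + 12*E (Z(p, E) = (-1 + ((p² + 6*E) - 3))*2 = (-1 + (-3 + p² + 6*E))*2 = (-4 + p² + 6*E)*2 = -8 + 2*p² + 12*E)
(14 + 45)*Z(0*(-2 + D), 12) = (14 + 45)*(-8 + 2*(0*(-2 + 11/4))² + 12*12) = 59*(-8 + 2*(0*(¾))² + 144) = 59*(-8 + 2*0² + 144) = 59*(-8 + 2*0 + 144) = 59*(-8 + 0 + 144) = 59*136 = 8024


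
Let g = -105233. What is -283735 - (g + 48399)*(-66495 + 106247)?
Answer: 2258981433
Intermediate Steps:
-283735 - (g + 48399)*(-66495 + 106247) = -283735 - (-105233 + 48399)*(-66495 + 106247) = -283735 - (-56834)*39752 = -283735 - 1*(-2259265168) = -283735 + 2259265168 = 2258981433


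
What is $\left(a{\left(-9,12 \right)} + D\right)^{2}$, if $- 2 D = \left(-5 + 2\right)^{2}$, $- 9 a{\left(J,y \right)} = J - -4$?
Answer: $\frac{5041}{324} \approx 15.559$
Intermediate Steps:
$a{\left(J,y \right)} = - \frac{4}{9} - \frac{J}{9}$ ($a{\left(J,y \right)} = - \frac{J - -4}{9} = - \frac{J + 4}{9} = - \frac{4 + J}{9} = - \frac{4}{9} - \frac{J}{9}$)
$D = - \frac{9}{2}$ ($D = - \frac{\left(-5 + 2\right)^{2}}{2} = - \frac{\left(-3\right)^{2}}{2} = \left(- \frac{1}{2}\right) 9 = - \frac{9}{2} \approx -4.5$)
$\left(a{\left(-9,12 \right)} + D\right)^{2} = \left(\left(- \frac{4}{9} - -1\right) - \frac{9}{2}\right)^{2} = \left(\left(- \frac{4}{9} + 1\right) - \frac{9}{2}\right)^{2} = \left(\frac{5}{9} - \frac{9}{2}\right)^{2} = \left(- \frac{71}{18}\right)^{2} = \frac{5041}{324}$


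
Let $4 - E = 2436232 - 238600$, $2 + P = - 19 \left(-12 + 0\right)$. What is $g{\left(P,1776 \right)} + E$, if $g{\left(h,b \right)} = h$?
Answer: $-2197402$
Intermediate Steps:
$P = 226$ ($P = -2 - 19 \left(-12 + 0\right) = -2 - -228 = -2 + 228 = 226$)
$E = -2197628$ ($E = 4 - \left(2436232 - 238600\right) = 4 - 2197632 = -2197628$)
$g{\left(P,1776 \right)} + E = 226 - 2197628 = -2197402$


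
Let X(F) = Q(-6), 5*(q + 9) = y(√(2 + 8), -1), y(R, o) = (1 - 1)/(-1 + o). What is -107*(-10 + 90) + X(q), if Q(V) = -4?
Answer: -8564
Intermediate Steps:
y(R, o) = 0 (y(R, o) = 0/(-1 + o) = 0)
q = -9 (q = -9 + (⅕)*0 = -9 + 0 = -9)
X(F) = -4
-107*(-10 + 90) + X(q) = -107*(-10 + 90) - 4 = -107*80 - 4 = -8560 - 4 = -8564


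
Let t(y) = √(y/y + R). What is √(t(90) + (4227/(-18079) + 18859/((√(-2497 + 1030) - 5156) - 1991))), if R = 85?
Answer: √(-76419933 - 6164068695019/(7147 - 3*I*√163) + 326850241*√86)/18079 ≈ 2.5301 - 0.0027946*I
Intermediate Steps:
t(y) = √86 (t(y) = √(y/y + 85) = √(1 + 85) = √86)
√(t(90) + (4227/(-18079) + 18859/((√(-2497 + 1030) - 5156) - 1991))) = √(√86 + (4227/(-18079) + 18859/((√(-2497 + 1030) - 5156) - 1991))) = √(√86 + (4227*(-1/18079) + 18859/((√(-1467) - 5156) - 1991))) = √(√86 + (-4227/18079 + 18859/((3*I*√163 - 5156) - 1991))) = √(√86 + (-4227/18079 + 18859/((-5156 + 3*I*√163) - 1991))) = √(√86 + (-4227/18079 + 18859/(-7147 + 3*I*√163))) = √(-4227/18079 + √86 + 18859/(-7147 + 3*I*√163))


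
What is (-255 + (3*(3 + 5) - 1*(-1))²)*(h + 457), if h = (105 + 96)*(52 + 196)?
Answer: 18612850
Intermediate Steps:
h = 49848 (h = 201*248 = 49848)
(-255 + (3*(3 + 5) - 1*(-1))²)*(h + 457) = (-255 + (3*(3 + 5) - 1*(-1))²)*(49848 + 457) = (-255 + (3*8 + 1)²)*50305 = (-255 + (24 + 1)²)*50305 = (-255 + 25²)*50305 = (-255 + 625)*50305 = 370*50305 = 18612850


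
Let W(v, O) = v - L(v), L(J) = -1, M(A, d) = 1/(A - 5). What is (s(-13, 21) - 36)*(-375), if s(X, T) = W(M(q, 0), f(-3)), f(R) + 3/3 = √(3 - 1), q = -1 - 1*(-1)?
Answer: 13200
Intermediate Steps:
q = 0 (q = -1 + 1 = 0)
M(A, d) = 1/(-5 + A)
f(R) = -1 + √2 (f(R) = -1 + √(3 - 1) = -1 + √2)
W(v, O) = 1 + v (W(v, O) = v - 1*(-1) = v + 1 = 1 + v)
s(X, T) = ⅘ (s(X, T) = 1 + 1/(-5 + 0) = 1 + 1/(-5) = 1 - ⅕ = ⅘)
(s(-13, 21) - 36)*(-375) = (⅘ - 36)*(-375) = -176/5*(-375) = 13200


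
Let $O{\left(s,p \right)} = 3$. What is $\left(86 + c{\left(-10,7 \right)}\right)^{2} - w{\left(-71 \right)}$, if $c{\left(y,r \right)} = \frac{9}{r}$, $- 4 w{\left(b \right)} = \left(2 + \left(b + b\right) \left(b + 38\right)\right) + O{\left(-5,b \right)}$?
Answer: $\frac{1723143}{196} \approx 8791.5$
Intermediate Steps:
$w{\left(b \right)} = - \frac{5}{4} - \frac{b \left(38 + b\right)}{2}$ ($w{\left(b \right)} = - \frac{\left(2 + \left(b + b\right) \left(b + 38\right)\right) + 3}{4} = - \frac{\left(2 + 2 b \left(38 + b\right)\right) + 3}{4} = - \frac{5 + 2 b \left(38 + b\right)}{4} = - \frac{5}{4} - \frac{b \left(38 + b\right)}{2}$)
$\left(86 + c{\left(-10,7 \right)}\right)^{2} - w{\left(-71 \right)} = \left(86 + \frac{9}{7}\right)^{2} - \left(- \frac{5}{4} - -1349 - \frac{\left(-71\right)^{2}}{2}\right) = \left(86 + 9 \cdot \frac{1}{7}\right)^{2} - \left(- \frac{5}{4} + 1349 - \frac{5041}{2}\right) = \left(86 + \frac{9}{7}\right)^{2} - \left(- \frac{5}{4} + 1349 - \frac{5041}{2}\right) = \left(\frac{611}{7}\right)^{2} - - \frac{4691}{4} = \frac{373321}{49} + \frac{4691}{4} = \frac{1723143}{196}$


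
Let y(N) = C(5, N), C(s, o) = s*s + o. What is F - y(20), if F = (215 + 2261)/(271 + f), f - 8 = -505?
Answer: -6323/113 ≈ -55.956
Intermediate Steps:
f = -497 (f = 8 - 505 = -497)
C(s, o) = o + s**2 (C(s, o) = s**2 + o = o + s**2)
y(N) = 25 + N (y(N) = N + 5**2 = N + 25 = 25 + N)
F = -1238/113 (F = (215 + 2261)/(271 - 497) = 2476/(-226) = 2476*(-1/226) = -1238/113 ≈ -10.956)
F - y(20) = -1238/113 - (25 + 20) = -1238/113 - 1*45 = -1238/113 - 45 = -6323/113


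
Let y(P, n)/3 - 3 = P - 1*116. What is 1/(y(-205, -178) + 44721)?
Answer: 1/43767 ≈ 2.2848e-5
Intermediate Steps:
y(P, n) = -339 + 3*P (y(P, n) = 9 + 3*(P - 1*116) = 9 + 3*(P - 116) = 9 + 3*(-116 + P) = 9 + (-348 + 3*P) = -339 + 3*P)
1/(y(-205, -178) + 44721) = 1/((-339 + 3*(-205)) + 44721) = 1/((-339 - 615) + 44721) = 1/(-954 + 44721) = 1/43767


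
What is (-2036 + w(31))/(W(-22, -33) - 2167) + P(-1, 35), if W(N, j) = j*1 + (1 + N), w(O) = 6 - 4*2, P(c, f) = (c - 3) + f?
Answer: 70889/2221 ≈ 31.918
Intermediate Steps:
P(c, f) = -3 + c + f (P(c, f) = (-3 + c) + f = -3 + c + f)
w(O) = -2 (w(O) = 6 - 8 = -2)
W(N, j) = 1 + N + j (W(N, j) = j + (1 + N) = 1 + N + j)
(-2036 + w(31))/(W(-22, -33) - 2167) + P(-1, 35) = (-2036 - 2)/((1 - 22 - 33) - 2167) + (-3 - 1 + 35) = -2038/(-54 - 2167) + 31 = -2038/(-2221) + 31 = -2038*(-1/2221) + 31 = 2038/2221 + 31 = 70889/2221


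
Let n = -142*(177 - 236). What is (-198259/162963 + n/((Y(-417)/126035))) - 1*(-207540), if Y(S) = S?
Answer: -52657558291051/22651857 ≈ -2.3246e+6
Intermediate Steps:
n = 8378 (n = -142*(-59) = 8378)
(-198259/162963 + n/((Y(-417)/126035))) - 1*(-207540) = (-198259/162963 + 8378/((-417/126035))) - 1*(-207540) = (-198259*1/162963 + 8378/((-417*1/126035))) + 207540 = (-198259/162963 + 8378/(-417/126035)) + 207540 = (-198259/162963 + 8378*(-126035/417)) + 207540 = (-198259/162963 - 1055921230/417) + 207540 = -57358724692831/22651857 + 207540 = -52657558291051/22651857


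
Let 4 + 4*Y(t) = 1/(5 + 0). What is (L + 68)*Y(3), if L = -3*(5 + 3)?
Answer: -209/5 ≈ -41.800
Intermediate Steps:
Y(t) = -19/20 (Y(t) = -1 + 1/(4*(5 + 0)) = -1 + (¼)/5 = -1 + (¼)*(⅕) = -1 + 1/20 = -19/20)
L = -24 (L = -3*8 = -24)
(L + 68)*Y(3) = (-24 + 68)*(-19/20) = 44*(-19/20) = -209/5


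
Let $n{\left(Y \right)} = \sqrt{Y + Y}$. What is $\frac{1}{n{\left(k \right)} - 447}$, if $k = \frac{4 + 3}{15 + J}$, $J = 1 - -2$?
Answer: $- \frac{4023}{1798274} - \frac{3 \sqrt{7}}{1798274} \approx -0.0022416$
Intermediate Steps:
$J = 3$ ($J = 1 + 2 = 3$)
$k = \frac{7}{18}$ ($k = \frac{4 + 3}{15 + 3} = \frac{7}{18} \approx 0.38889$)
$n{\left(Y \right)} = \sqrt{2} \sqrt{Y}$ ($n{\left(Y \right)} = \sqrt{2 Y} = \sqrt{2} \sqrt{Y}$)
$\frac{1}{n{\left(k \right)} - 447} = \frac{1}{\sqrt{2} \sqrt{\frac{7}{18}} - 447} = \frac{1}{\sqrt{2} \frac{\sqrt{14}}{6} - 447} = \frac{1}{\frac{\sqrt{7}}{3} - 447} = \frac{1}{-447 + \frac{\sqrt{7}}{3}}$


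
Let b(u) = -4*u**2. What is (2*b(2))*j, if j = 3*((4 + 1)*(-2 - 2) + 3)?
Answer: 1632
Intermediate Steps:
j = -51 (j = 3*(5*(-4) + 3) = 3*(-20 + 3) = 3*(-17) = -51)
(2*b(2))*j = (2*(-4*2**2))*(-51) = (2*(-4*4))*(-51) = (2*(-16))*(-51) = -32*(-51) = 1632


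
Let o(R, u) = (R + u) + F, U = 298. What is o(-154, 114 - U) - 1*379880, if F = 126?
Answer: -380092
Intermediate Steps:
o(R, u) = 126 + R + u (o(R, u) = (R + u) + 126 = 126 + R + u)
o(-154, 114 - U) - 1*379880 = (126 - 154 + (114 - 1*298)) - 1*379880 = (126 - 154 + (114 - 298)) - 379880 = (126 - 154 - 184) - 379880 = -212 - 379880 = -380092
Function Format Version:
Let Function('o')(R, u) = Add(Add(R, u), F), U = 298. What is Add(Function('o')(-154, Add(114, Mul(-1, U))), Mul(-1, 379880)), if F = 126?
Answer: -380092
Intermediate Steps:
Function('o')(R, u) = Add(126, R, u) (Function('o')(R, u) = Add(Add(R, u), 126) = Add(126, R, u))
Add(Function('o')(-154, Add(114, Mul(-1, U))), Mul(-1, 379880)) = Add(Add(126, -154, Add(114, Mul(-1, 298))), Mul(-1, 379880)) = Add(Add(126, -154, Add(114, -298)), -379880) = Add(Add(126, -154, -184), -379880) = Add(-212, -379880) = -380092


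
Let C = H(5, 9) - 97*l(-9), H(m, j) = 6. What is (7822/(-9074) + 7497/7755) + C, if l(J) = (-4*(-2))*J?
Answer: 81980961578/11728145 ≈ 6990.1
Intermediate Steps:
l(J) = 8*J
C = 6990 (C = 6 - 776*(-9) = 6 - 97*(-72) = 6 + 6984 = 6990)
(7822/(-9074) + 7497/7755) + C = (7822/(-9074) + 7497/7755) + 6990 = (7822*(-1/9074) + 7497*(1/7755)) + 6990 = (-3911/4537 + 2499/2585) + 6990 = 1228028/11728145 + 6990 = 81980961578/11728145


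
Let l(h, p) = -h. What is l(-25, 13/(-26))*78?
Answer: 1950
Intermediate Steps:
l(-25, 13/(-26))*78 = -1*(-25)*78 = 25*78 = 1950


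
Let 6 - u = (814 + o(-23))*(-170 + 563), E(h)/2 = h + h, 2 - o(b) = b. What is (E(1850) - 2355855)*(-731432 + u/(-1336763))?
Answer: 2296204001355187225/1336763 ≈ 1.7177e+12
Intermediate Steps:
o(b) = 2 - b
E(h) = 4*h (E(h) = 2*(h + h) = 2*(2*h) = 4*h)
u = -329721 (u = 6 - (814 + (2 - 1*(-23)))*(-170 + 563) = 6 - (814 + (2 + 23))*393 = 6 - (814 + 25)*393 = 6 - 839*393 = 6 - 1*329727 = 6 - 329727 = -329721)
(E(1850) - 2355855)*(-731432 + u/(-1336763)) = (4*1850 - 2355855)*(-731432 - 329721/(-1336763)) = (7400 - 2355855)*(-731432 - 329721*(-1/1336763)) = -2348455*(-731432 + 329721/1336763) = -2348455*(-977750904895/1336763) = 2296204001355187225/1336763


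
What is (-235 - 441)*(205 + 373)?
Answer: -390728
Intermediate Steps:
(-235 - 441)*(205 + 373) = -676*578 = -390728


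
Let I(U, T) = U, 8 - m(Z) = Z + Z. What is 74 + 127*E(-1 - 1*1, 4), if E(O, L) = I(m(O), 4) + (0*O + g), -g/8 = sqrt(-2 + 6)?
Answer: -434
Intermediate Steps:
m(Z) = 8 - 2*Z (m(Z) = 8 - (Z + Z) = 8 - 2*Z)
g = -16 (g = -8*sqrt(-2 + 6) = -8*sqrt(4) = -8*2 = -16)
E(O, L) = -8 - 2*O (E(O, L) = (8 - 2*O) + (0*O - 16) = (8 - 2*O) + (0 - 16) = (8 - 2*O) - 16 = -8 - 2*O)
74 + 127*E(-1 - 1*1, 4) = 74 + 127*(-8 - 2*(-1 - 1*1)) = 74 + 127*(-8 - 2*(-1 - 1)) = 74 + 127*(-8 - 2*(-2)) = 74 + 127*(-8 + 4) = 74 + 127*(-4) = 74 - 508 = -434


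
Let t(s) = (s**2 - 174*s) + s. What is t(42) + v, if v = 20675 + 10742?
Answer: 25915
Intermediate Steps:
v = 31417
t(s) = s**2 - 173*s
t(42) + v = 42*(-173 + 42) + 31417 = 42*(-131) + 31417 = -5502 + 31417 = 25915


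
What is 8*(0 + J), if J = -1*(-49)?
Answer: 392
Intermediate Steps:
J = 49
8*(0 + J) = 8*(0 + 49) = 8*49 = 392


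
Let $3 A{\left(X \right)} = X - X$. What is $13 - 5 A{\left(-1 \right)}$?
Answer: $13$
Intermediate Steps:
$A{\left(X \right)} = 0$ ($A{\left(X \right)} = \frac{X - X}{3} = \frac{1}{3} \cdot 0 = 0$)
$13 - 5 A{\left(-1 \right)} = 13 - 0 = 13 + 0 = 13$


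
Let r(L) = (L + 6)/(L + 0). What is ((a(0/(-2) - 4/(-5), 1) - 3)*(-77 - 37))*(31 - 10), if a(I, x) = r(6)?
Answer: 2394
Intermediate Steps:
r(L) = (6 + L)/L
a(I, x) = 2 (a(I, x) = (6 + 6)/6 = (⅙)*12 = 2)
((a(0/(-2) - 4/(-5), 1) - 3)*(-77 - 37))*(31 - 10) = ((2 - 3)*(-77 - 37))*(31 - 10) = -1*(-114)*21 = 114*21 = 2394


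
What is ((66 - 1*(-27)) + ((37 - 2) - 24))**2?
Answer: 10816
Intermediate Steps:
((66 - 1*(-27)) + ((37 - 2) - 24))**2 = ((66 + 27) + (35 - 24))**2 = (93 + 11)**2 = 104**2 = 10816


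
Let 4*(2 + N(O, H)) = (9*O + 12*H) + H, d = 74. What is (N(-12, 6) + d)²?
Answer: 16641/4 ≈ 4160.3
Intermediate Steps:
N(O, H) = -2 + 9*O/4 + 13*H/4 (N(O, H) = -2 + ((9*O + 12*H) + H)/4 = -2 + (9*O + 13*H)/4 = -2 + (9*O/4 + 13*H/4) = -2 + 9*O/4 + 13*H/4)
(N(-12, 6) + d)² = ((-2 + (9/4)*(-12) + (13/4)*6) + 74)² = ((-2 - 27 + 39/2) + 74)² = (-19/2 + 74)² = (129/2)² = 16641/4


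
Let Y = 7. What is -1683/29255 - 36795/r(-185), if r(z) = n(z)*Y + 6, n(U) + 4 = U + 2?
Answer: 1074244776/38119265 ≈ 28.181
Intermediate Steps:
n(U) = -2 + U (n(U) = -4 + (U + 2) = -4 + (2 + U) = -2 + U)
r(z) = -8 + 7*z (r(z) = (-2 + z)*7 + 6 = (-14 + 7*z) + 6 = -8 + 7*z)
-1683/29255 - 36795/r(-185) = -1683/29255 - 36795/(-8 + 7*(-185)) = -1683*1/29255 - 36795/(-8 - 1295) = -1683/29255 - 36795/(-1303) = -1683/29255 - 36795*(-1/1303) = -1683/29255 + 36795/1303 = 1074244776/38119265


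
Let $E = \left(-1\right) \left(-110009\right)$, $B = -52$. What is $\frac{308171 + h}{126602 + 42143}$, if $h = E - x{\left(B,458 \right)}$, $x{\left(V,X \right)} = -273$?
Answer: $\frac{418453}{168745} \approx 2.4798$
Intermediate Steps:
$E = 110009$
$h = 110282$ ($h = 110009 - -273 = 110009 + 273 = 110282$)
$\frac{308171 + h}{126602 + 42143} = \frac{308171 + 110282}{126602 + 42143} = \frac{418453}{168745}$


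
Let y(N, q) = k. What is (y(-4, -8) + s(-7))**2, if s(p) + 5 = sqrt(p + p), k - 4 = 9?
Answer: (8 + I*sqrt(14))**2 ≈ 50.0 + 59.867*I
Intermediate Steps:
k = 13 (k = 4 + 9 = 13)
s(p) = -5 + sqrt(2)*sqrt(p) (s(p) = -5 + sqrt(p + p) = -5 + sqrt(2*p) = -5 + sqrt(2)*sqrt(p))
y(N, q) = 13
(y(-4, -8) + s(-7))**2 = (13 + (-5 + sqrt(2)*sqrt(-7)))**2 = (13 + (-5 + sqrt(2)*(I*sqrt(7))))**2 = (13 + (-5 + I*sqrt(14)))**2 = (8 + I*sqrt(14))**2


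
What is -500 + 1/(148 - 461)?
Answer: -156501/313 ≈ -500.00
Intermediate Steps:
-500 + 1/(148 - 461) = -500 + 1/(-313) = -500 - 1/313 = -156501/313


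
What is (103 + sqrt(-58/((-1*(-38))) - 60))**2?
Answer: (1957 + I*sqrt(22211))**2/361 ≈ 10547.0 + 1615.8*I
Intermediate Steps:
(103 + sqrt(-58/((-1*(-38))) - 60))**2 = (103 + sqrt(-58/38 - 60))**2 = (103 + sqrt(-58*1/38 - 60))**2 = (103 + sqrt(-29/19 - 60))**2 = (103 + sqrt(-1169/19))**2 = (103 + I*sqrt(22211)/19)**2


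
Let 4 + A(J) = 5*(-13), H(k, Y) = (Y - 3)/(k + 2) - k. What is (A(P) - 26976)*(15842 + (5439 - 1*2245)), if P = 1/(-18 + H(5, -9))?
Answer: -514828620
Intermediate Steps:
H(k, Y) = -k + (-3 + Y)/(2 + k) (H(k, Y) = (-3 + Y)/(2 + k) - k = -k + (-3 + Y)/(2 + k))
P = -7/173 (P = 1/(-18 + (-3 - 9 - 1*5**2 - 2*5)/(2 + 5)) = 1/(-18 + (-3 - 9 - 1*25 - 10)/7) = 1/(-18 + (-3 - 9 - 25 - 10)/7) = 1/(-18 + (1/7)*(-47)) = 1/(-18 - 47/7) = 1/(-173/7) = -7/173 ≈ -0.040462)
A(J) = -69 (A(J) = -4 + 5*(-13) = -4 - 65 = -69)
(A(P) - 26976)*(15842 + (5439 - 1*2245)) = (-69 - 26976)*(15842 + (5439 - 1*2245)) = -27045*(15842 + (5439 - 2245)) = -27045*(15842 + 3194) = -27045*19036 = -514828620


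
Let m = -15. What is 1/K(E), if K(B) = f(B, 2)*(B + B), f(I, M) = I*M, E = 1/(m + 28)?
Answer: 169/4 ≈ 42.250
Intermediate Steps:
E = 1/13 (E = 1/(-15 + 28) = 1/13 ≈ 0.076923)
K(B) = 4*B² (K(B) = (B*2)*(B + B) = (2*B)*(2*B) = 4*B²)
1/K(E) = 1/(4*(1/13)²) = 1/(4*(1/169)) = 1/(4/169) = 169/4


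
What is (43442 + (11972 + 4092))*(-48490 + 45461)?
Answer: -180243674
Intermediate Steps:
(43442 + (11972 + 4092))*(-48490 + 45461) = (43442 + 16064)*(-3029) = 59506*(-3029) = -180243674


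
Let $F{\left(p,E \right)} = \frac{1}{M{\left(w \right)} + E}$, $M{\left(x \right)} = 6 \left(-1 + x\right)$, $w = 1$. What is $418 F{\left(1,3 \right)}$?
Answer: $\frac{418}{3} \approx 139.33$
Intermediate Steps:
$M{\left(x \right)} = -6 + 6 x$
$F{\left(p,E \right)} = \frac{1}{E}$ ($F{\left(p,E \right)} = \frac{1}{\left(-6 + 6 \cdot 1\right) + E} = \frac{1}{\left(-6 + 6\right) + E} = \frac{1}{0 + E} = \frac{1}{E}$)
$418 F{\left(1,3 \right)} = \frac{418}{3}$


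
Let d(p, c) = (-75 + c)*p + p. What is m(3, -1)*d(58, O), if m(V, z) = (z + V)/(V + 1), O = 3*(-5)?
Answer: -2581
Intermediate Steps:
O = -15
m(V, z) = (V + z)/(1 + V)
d(p, c) = p + p*(-75 + c) (d(p, c) = p*(-75 + c) + p = p + p*(-75 + c))
m(3, -1)*d(58, O) = ((3 - 1)/(1 + 3))*(58*(-74 - 15)) = (2/4)*(58*(-89)) = ((¼)*2)*(-5162) = (½)*(-5162) = -2581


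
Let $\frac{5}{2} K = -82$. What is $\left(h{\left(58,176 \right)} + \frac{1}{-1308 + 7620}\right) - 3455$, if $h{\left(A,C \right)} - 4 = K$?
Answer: $- \frac{109948723}{31560} \approx -3483.8$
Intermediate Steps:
$K = - \frac{164}{5}$ ($K = \frac{2}{5} \left(-82\right) = - \frac{164}{5} \approx -32.8$)
$h{\left(A,C \right)} = - \frac{144}{5}$ ($h{\left(A,C \right)} = 4 - \frac{164}{5} = - \frac{144}{5}$)
$\left(h{\left(58,176 \right)} + \frac{1}{-1308 + 7620}\right) - 3455 = \left(- \frac{144}{5} + \frac{1}{-1308 + 7620}\right) - 3455 = \left(- \frac{144}{5} + \frac{1}{6312}\right) - 3455 = - \frac{908923}{31560} - 3455 = - \frac{109948723}{31560}$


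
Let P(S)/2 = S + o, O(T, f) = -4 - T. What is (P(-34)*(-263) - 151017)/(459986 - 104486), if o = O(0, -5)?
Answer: -131029/355500 ≈ -0.36858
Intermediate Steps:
o = -4 (o = -4 - 1*0 = -4 + 0 = -4)
P(S) = -8 + 2*S (P(S) = 2*(S - 4) = 2*(-4 + S) = -8 + 2*S)
(P(-34)*(-263) - 151017)/(459986 - 104486) = ((-8 + 2*(-34))*(-263) - 151017)/(459986 - 104486) = ((-8 - 68)*(-263) - 151017)/355500 = (-76*(-263) - 151017)*(1/355500) = (19988 - 151017)*(1/355500) = -131029*1/355500 = -131029/355500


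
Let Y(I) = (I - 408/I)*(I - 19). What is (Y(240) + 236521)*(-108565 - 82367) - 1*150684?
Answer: -276074391918/5 ≈ -5.5215e+10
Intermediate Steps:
Y(I) = (-19 + I)*(I - 408/I) (Y(I) = (I - 408/I)*(-19 + I) = (-19 + I)*(I - 408/I))
(Y(240) + 236521)*(-108565 - 82367) - 1*150684 = ((-408 + 240**2 - 19*240 + 7752/240) + 236521)*(-108565 - 82367) - 1*150684 = ((-408 + 57600 - 4560 + 7752*(1/240)) + 236521)*(-190932) - 150684 = ((-408 + 57600 - 4560 + 323/10) + 236521)*(-190932) - 150684 = (526643/10 + 236521)*(-190932) - 150684 = (2891853/10)*(-190932) - 150684 = -276073638498/5 - 150684 = -276074391918/5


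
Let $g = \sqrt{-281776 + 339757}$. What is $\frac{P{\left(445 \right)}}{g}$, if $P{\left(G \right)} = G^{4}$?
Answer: $\frac{39213900625 \sqrt{57981}}{57981} \approx 1.6285 \cdot 10^{8}$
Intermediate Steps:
$g = \sqrt{57981} \approx 240.79$
$\frac{P{\left(445 \right)}}{g} = \frac{445^{4}}{\sqrt{57981}} = 39213900625 \frac{\sqrt{57981}}{57981} = \frac{39213900625 \sqrt{57981}}{57981}$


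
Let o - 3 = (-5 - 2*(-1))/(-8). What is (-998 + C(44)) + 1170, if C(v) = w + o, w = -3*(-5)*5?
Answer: 2003/8 ≈ 250.38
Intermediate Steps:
w = 75 (w = 15*5 = 75)
o = 27/8 (o = 3 + (-5 - 2*(-1))/(-8) = 3 + (-5 + 2)*(-⅛) = 3 - 3*(-⅛) = 3 + 3/8 = 27/8 ≈ 3.3750)
C(v) = 627/8 (C(v) = 75 + 27/8 = 627/8)
(-998 + C(44)) + 1170 = (-998 + 627/8) + 1170 = -7357/8 + 1170 = 2003/8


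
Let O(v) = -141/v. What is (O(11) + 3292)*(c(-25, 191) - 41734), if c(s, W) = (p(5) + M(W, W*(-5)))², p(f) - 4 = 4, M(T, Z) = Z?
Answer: 30843410325/11 ≈ 2.8039e+9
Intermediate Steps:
p(f) = 8 (p(f) = 4 + 4 = 8)
c(s, W) = (8 - 5*W)² (c(s, W) = (8 + W*(-5))² = (8 - 5*W)²)
(O(11) + 3292)*(c(-25, 191) - 41734) = (-141/11 + 3292)*((-8 + 5*191)² - 41734) = (-141*1/11 + 3292)*((-8 + 955)² - 41734) = (-141/11 + 3292)*(947² - 41734) = 36071*(896809 - 41734)/11 = (36071/11)*855075 = 30843410325/11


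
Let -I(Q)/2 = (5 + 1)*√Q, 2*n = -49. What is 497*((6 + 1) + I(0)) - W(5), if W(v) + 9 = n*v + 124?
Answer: 6973/2 ≈ 3486.5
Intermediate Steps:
n = -49/2 (n = (½)*(-49) = -49/2 ≈ -24.500)
W(v) = 115 - 49*v/2 (W(v) = -9 + (-49*v/2 + 124) = -9 + (124 - 49*v/2) = 115 - 49*v/2)
I(Q) = -12*√Q (I(Q) = -2*(5 + 1)*√Q = -12*√Q)
497*((6 + 1) + I(0)) - W(5) = 497*((6 + 1) - 12*√0) - (115 - 49/2*5) = 497*(7 - 12*0) - (115 - 245/2) = 497*(7 + 0) - 1*(-15/2) = 497*7 + 15/2 = 3479 + 15/2 = 6973/2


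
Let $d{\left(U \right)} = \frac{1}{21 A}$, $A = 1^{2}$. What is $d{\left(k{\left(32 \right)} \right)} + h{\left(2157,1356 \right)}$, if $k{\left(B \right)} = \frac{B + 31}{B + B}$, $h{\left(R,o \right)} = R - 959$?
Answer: $\frac{25159}{21} \approx 1198.0$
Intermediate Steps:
$A = 1$
$h{\left(R,o \right)} = -959 + R$
$k{\left(B \right)} = \frac{31 + B}{2 B}$
$d{\left(U \right)} = \frac{1}{21}$ ($d{\left(U \right)} = \frac{1}{21 \cdot 1} = \frac{1}{21}$)
$d{\left(k{\left(32 \right)} \right)} + h{\left(2157,1356 \right)} = \frac{1}{21} + \left(-959 + 2157\right) = \frac{1}{21} + 1198 = \frac{25159}{21}$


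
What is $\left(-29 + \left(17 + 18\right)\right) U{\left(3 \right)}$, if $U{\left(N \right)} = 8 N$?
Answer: $144$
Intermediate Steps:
$\left(-29 + \left(17 + 18\right)\right) U{\left(3 \right)} = \left(-29 + \left(17 + 18\right)\right) 8 \cdot 3 = \left(-29 + 35\right) 24 = 6 \cdot 24 = 144$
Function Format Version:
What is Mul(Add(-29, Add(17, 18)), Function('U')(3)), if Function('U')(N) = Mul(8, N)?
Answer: 144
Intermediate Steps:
Mul(Add(-29, Add(17, 18)), Function('U')(3)) = Mul(Add(-29, Add(17, 18)), Mul(8, 3)) = Mul(Add(-29, 35), 24) = Mul(6, 24) = 144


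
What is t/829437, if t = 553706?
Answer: 553706/829437 ≈ 0.66757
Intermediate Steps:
t/829437 = 553706/829437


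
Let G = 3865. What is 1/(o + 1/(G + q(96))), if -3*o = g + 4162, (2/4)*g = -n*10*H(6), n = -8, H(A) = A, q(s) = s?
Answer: -11883/20288239 ≈ -0.00058571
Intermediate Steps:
g = 960 (g = 2*(-(-8*10)*6) = 2*(-(-80)*6) = 2*(-1*(-480)) = 2*480 = 960)
o = -5122/3 (o = -(960 + 4162)/3 = -⅓*5122 = -5122/3 ≈ -1707.3)
1/(o + 1/(G + q(96))) = 1/(-5122/3 + 1/(3865 + 96)) = 1/(-5122/3 + 1/3961) = 1/(-20288239/11883) = -11883/20288239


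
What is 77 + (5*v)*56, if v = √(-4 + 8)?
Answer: 637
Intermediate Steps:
v = 2 (v = √4 = 2)
77 + (5*v)*56 = 77 + (5*2)*56 = 77 + 10*56 = 77 + 560 = 637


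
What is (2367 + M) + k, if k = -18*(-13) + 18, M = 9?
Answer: 2628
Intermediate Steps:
k = 252 (k = 234 + 18 = 252)
(2367 + M) + k = (2367 + 9) + 252 = 2376 + 252 = 2628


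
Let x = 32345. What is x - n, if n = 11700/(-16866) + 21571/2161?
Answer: 65475192288/2024857 ≈ 32336.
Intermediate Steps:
n = 18807377/2024857 (n = 11700*(-1/16866) + 21571*(1/2161) = -650/937 + 21571/2161 = 18807377/2024857 ≈ 9.2883)
x - n = 32345 - 1*18807377/2024857 = 32345 - 18807377/2024857 = 65475192288/2024857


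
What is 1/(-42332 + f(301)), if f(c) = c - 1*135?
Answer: -1/42166 ≈ -2.3716e-5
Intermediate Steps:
f(c) = -135 + c (f(c) = c - 135 = -135 + c)
1/(-42332 + f(301)) = 1/(-42332 + (-135 + 301)) = 1/(-42332 + 166) = 1/(-42166) = -1/42166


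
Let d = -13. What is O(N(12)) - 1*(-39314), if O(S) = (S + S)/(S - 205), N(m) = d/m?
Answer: 97223548/2473 ≈ 39314.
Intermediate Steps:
N(m) = -13/m
O(S) = 2*S/(-205 + S) (O(S) = (2*S)/(-205 + S) = 2*S/(-205 + S))
O(N(12)) - 1*(-39314) = 2*(-13/12)/(-205 - 13/12) - 1*(-39314) = 2*(-13*1/12)/(-205 - 13*1/12) + 39314 = 2*(-13/12)/(-205 - 13/12) + 39314 = 2*(-13/12)/(-2473/12) + 39314 = 2*(-13/12)*(-12/2473) + 39314 = 26/2473 + 39314 = 97223548/2473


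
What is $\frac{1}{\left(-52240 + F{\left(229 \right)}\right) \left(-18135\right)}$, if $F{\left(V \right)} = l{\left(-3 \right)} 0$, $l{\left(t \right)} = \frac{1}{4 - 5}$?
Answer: $\frac{1}{947372400} \approx 1.0556 \cdot 10^{-9}$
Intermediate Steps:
$l{\left(t \right)} = -1$ ($l{\left(t \right)} = \frac{1}{-1} = -1$)
$F{\left(V \right)} = 0$ ($F{\left(V \right)} = \left(-1\right) 0 = 0$)
$\frac{1}{\left(-52240 + F{\left(229 \right)}\right) \left(-18135\right)} = \frac{1}{\left(-52240 + 0\right) \left(-18135\right)} = \frac{1}{-52240} \left(- \frac{1}{18135}\right) = \left(- \frac{1}{52240}\right) \left(- \frac{1}{18135}\right) = \frac{1}{947372400}$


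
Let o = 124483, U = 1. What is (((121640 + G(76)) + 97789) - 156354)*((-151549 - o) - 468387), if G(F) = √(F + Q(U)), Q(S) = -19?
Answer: -46954228425 - 744419*√57 ≈ -4.6960e+10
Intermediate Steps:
G(F) = √(-19 + F) (G(F) = √(F - 19) = √(-19 + F))
(((121640 + G(76)) + 97789) - 156354)*((-151549 - o) - 468387) = (((121640 + √(-19 + 76)) + 97789) - 156354)*((-151549 - 1*124483) - 468387) = (((121640 + √57) + 97789) - 156354)*((-151549 - 124483) - 468387) = ((219429 + √57) - 156354)*(-276032 - 468387) = (63075 + √57)*(-744419) = -46954228425 - 744419*√57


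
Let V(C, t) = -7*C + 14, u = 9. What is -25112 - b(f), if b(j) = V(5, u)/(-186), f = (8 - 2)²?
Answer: -1556951/62 ≈ -25112.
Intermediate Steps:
f = 36 (f = 6² = 36)
V(C, t) = 14 - 7*C
b(j) = 7/62 (b(j) = (14 - 7*5)/(-186) = (14 - 35)*(-1/186) = -21*(-1/186) = 7/62)
-25112 - b(f) = -25112 - 1*7/62 = -25112 - 7/62 = -1556951/62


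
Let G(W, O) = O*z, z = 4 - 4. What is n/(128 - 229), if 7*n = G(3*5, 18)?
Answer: 0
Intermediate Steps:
z = 0
G(W, O) = 0 (G(W, O) = O*0 = 0)
n = 0 (n = (⅐)*0 = 0)
n/(128 - 229) = 0/(128 - 229) = 0/(-101) = -1/101*0 = 0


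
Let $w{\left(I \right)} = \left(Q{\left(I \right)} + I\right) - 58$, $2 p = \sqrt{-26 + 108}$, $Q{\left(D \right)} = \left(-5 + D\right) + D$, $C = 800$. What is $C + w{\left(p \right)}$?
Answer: $737 + \frac{3 \sqrt{82}}{2} \approx 750.58$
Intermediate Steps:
$Q{\left(D \right)} = -5 + 2 D$
$p = \frac{\sqrt{82}}{2}$ ($p = \frac{\sqrt{-26 + 108}}{2} = \frac{\sqrt{82}}{2} \approx 4.5277$)
$w{\left(I \right)} = -63 + 3 I$ ($w{\left(I \right)} = \left(\left(-5 + 2 I\right) + I\right) - 58 = \left(-5 + 3 I\right) - 58 = -63 + 3 I$)
$C + w{\left(p \right)} = 800 - \left(63 - 3 \frac{\sqrt{82}}{2}\right) = 800 - \left(63 - \frac{3 \sqrt{82}}{2}\right) = 737 + \frac{3 \sqrt{82}}{2}$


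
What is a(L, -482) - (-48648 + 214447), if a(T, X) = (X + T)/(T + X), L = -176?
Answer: -165798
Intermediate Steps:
a(T, X) = 1 (a(T, X) = (T + X)/(T + X) = 1)
a(L, -482) - (-48648 + 214447) = 1 - (-48648 + 214447) = 1 - 1*165799 = 1 - 165799 = -165798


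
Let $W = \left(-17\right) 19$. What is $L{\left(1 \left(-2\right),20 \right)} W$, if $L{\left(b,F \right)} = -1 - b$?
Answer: $-323$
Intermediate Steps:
$W = -323$
$L{\left(1 \left(-2\right),20 \right)} W = \left(-1 - 1 \left(-2\right)\right) \left(-323\right) = \left(-1 - -2\right) \left(-323\right) = \left(-1 + 2\right) \left(-323\right) = 1 \left(-323\right) = -323$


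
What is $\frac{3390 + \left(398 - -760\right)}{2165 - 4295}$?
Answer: $- \frac{758}{355} \approx -2.1352$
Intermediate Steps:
$\frac{3390 + \left(398 - -760\right)}{2165 - 4295} = \frac{3390 + \left(398 + 760\right)}{-2130} = \left(3390 + 1158\right) \left(- \frac{1}{2130}\right) = 4548 \left(- \frac{1}{2130}\right) = - \frac{758}{355}$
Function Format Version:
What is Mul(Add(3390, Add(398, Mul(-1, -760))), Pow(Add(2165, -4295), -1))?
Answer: Rational(-758, 355) ≈ -2.1352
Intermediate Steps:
Mul(Add(3390, Add(398, Mul(-1, -760))), Pow(Add(2165, -4295), -1)) = Mul(Add(3390, Add(398, 760)), Pow(-2130, -1)) = Mul(Add(3390, 1158), Rational(-1, 2130)) = Mul(4548, Rational(-1, 2130)) = Rational(-758, 355)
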